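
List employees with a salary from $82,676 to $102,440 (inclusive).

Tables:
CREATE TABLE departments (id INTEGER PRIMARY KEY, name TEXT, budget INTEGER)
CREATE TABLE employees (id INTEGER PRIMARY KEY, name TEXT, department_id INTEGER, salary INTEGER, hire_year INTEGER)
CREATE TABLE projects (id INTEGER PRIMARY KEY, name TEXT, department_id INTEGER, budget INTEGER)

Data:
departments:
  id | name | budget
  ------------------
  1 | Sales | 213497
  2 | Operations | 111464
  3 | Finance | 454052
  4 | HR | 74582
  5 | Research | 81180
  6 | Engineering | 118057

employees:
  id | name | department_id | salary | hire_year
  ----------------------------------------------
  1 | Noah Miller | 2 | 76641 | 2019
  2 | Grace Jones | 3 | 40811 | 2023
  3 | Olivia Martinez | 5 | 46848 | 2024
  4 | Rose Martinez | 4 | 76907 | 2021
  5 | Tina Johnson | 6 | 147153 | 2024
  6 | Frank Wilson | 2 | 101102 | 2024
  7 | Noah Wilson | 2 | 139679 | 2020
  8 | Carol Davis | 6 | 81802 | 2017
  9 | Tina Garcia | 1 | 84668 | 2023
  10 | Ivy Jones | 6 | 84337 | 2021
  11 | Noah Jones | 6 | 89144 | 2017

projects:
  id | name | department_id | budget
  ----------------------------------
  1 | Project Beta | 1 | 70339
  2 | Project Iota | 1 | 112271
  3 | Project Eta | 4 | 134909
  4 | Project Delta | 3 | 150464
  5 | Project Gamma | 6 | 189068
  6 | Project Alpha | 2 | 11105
SELECT name, salary FROM employees WHERE salary BETWEEN 82676 AND 102440

Execution result:
name | salary
Frank Wilson | 101102
Tina Garcia | 84668
Ivy Jones | 84337
Noah Jones | 89144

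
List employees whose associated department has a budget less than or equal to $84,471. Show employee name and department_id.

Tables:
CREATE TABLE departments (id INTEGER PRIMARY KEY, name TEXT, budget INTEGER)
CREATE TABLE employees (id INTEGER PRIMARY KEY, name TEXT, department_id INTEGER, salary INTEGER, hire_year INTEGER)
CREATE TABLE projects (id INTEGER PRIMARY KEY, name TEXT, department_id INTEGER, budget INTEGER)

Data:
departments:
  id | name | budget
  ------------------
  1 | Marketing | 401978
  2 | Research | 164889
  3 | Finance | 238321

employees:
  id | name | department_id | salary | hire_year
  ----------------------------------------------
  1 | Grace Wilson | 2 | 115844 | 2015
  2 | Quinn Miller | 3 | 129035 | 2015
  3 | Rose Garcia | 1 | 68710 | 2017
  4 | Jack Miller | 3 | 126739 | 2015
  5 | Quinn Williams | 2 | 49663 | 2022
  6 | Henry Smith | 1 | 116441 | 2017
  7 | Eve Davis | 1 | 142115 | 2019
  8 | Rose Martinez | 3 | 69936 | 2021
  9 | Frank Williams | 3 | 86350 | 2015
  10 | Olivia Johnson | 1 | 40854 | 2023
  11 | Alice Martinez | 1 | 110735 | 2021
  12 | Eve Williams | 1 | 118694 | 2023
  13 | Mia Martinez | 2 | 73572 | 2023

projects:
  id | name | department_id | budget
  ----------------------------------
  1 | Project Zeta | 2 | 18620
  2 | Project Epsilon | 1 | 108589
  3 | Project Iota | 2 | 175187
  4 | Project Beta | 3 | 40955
SELECT name, department_id FROM employees WHERE department_id IN (SELECT id FROM departments WHERE budget <= 84471)

Execution result:
(no rows)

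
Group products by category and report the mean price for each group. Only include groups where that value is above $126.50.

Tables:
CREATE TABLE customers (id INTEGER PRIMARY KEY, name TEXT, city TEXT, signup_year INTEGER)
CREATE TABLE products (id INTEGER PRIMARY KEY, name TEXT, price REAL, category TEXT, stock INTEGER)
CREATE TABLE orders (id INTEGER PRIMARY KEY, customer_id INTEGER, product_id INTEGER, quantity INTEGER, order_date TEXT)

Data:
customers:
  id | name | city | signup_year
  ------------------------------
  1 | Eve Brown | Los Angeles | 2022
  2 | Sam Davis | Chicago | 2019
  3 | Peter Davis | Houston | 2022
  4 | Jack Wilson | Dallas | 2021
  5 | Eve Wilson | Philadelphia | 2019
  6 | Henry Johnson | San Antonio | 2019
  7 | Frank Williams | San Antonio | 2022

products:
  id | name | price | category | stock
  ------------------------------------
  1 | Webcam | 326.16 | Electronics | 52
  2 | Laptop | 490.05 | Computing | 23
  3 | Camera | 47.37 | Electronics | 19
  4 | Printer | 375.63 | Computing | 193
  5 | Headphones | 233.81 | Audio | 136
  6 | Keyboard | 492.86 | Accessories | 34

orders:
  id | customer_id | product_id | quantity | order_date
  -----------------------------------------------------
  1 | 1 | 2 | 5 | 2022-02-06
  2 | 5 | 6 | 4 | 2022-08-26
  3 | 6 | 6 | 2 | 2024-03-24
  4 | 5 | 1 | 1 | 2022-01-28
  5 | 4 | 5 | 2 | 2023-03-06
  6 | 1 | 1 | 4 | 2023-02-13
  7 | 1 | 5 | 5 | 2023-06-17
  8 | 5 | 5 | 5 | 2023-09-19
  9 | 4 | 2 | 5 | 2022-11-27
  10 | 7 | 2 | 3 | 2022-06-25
SELECT category, AVG(price) AS avg_price FROM products GROUP BY category HAVING AVG(price) > 126.5

Execution result:
category | avg_price
Accessories | 492.86
Audio | 233.81
Computing | 432.84
Electronics | 186.77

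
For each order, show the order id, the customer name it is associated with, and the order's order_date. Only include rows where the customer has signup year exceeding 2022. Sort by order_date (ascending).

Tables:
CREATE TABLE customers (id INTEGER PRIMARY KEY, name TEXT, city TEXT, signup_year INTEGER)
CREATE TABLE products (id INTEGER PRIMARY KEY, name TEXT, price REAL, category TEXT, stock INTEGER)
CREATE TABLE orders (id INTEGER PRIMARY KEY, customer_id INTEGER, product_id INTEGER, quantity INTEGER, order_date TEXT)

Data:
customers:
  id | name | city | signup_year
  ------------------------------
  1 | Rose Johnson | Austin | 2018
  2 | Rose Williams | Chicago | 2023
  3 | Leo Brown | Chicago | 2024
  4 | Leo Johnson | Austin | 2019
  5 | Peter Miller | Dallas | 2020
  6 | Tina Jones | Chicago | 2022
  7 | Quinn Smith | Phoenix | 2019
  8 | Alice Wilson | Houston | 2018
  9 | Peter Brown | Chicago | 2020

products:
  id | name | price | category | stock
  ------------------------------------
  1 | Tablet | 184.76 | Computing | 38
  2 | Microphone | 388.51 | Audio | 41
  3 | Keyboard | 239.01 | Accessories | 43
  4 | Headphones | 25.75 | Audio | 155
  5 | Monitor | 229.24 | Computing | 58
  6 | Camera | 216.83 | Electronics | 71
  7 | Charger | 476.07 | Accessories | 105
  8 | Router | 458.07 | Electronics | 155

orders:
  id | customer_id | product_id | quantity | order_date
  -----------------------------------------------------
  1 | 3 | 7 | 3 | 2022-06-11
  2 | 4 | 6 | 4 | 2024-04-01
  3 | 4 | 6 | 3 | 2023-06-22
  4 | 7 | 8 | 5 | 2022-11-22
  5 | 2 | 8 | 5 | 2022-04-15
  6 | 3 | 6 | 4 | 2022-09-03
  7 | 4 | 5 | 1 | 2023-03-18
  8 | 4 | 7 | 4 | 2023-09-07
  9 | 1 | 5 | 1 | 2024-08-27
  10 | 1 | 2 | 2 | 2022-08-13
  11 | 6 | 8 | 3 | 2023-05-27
SELECT c.id, p.name AS customer, c.order_date FROM orders c JOIN customers p ON c.customer_id = p.id WHERE p.signup_year > 2022 ORDER BY c.order_date ASC

Execution result:
id | customer | order_date
5 | Rose Williams | 2022-04-15
1 | Leo Brown | 2022-06-11
6 | Leo Brown | 2022-09-03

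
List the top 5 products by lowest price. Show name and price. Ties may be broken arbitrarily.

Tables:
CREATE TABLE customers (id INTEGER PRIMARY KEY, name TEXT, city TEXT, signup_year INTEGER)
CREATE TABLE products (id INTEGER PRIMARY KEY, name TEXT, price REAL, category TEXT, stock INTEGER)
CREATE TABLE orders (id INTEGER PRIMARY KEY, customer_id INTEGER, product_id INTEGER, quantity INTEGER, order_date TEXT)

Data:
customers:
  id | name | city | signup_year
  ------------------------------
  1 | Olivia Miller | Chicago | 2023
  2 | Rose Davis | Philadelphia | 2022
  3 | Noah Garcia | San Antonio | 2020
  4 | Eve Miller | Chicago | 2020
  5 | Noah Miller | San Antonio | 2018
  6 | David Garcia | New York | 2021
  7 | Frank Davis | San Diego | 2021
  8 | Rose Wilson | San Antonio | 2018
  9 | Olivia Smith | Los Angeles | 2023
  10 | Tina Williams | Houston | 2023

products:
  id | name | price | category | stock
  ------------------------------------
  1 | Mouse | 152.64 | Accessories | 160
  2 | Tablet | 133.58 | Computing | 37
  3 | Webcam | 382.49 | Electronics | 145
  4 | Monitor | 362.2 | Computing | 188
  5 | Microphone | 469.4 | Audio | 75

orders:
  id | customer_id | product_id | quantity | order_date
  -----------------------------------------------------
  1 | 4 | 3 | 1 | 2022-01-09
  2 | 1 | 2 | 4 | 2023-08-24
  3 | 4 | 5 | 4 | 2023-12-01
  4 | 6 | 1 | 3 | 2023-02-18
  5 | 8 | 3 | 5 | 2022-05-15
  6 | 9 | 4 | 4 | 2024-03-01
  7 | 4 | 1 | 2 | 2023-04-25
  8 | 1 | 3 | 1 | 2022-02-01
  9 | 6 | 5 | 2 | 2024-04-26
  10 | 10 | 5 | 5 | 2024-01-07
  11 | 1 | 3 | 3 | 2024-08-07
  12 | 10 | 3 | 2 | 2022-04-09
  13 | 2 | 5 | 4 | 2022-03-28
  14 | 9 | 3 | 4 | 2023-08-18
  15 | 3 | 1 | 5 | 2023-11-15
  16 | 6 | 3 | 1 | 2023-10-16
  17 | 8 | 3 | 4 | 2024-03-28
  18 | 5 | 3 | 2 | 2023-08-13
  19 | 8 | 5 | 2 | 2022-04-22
SELECT name, price FROM products ORDER BY price ASC LIMIT 5

Execution result:
name | price
Tablet | 133.58
Mouse | 152.64
Monitor | 362.20
Webcam | 382.49
Microphone | 469.40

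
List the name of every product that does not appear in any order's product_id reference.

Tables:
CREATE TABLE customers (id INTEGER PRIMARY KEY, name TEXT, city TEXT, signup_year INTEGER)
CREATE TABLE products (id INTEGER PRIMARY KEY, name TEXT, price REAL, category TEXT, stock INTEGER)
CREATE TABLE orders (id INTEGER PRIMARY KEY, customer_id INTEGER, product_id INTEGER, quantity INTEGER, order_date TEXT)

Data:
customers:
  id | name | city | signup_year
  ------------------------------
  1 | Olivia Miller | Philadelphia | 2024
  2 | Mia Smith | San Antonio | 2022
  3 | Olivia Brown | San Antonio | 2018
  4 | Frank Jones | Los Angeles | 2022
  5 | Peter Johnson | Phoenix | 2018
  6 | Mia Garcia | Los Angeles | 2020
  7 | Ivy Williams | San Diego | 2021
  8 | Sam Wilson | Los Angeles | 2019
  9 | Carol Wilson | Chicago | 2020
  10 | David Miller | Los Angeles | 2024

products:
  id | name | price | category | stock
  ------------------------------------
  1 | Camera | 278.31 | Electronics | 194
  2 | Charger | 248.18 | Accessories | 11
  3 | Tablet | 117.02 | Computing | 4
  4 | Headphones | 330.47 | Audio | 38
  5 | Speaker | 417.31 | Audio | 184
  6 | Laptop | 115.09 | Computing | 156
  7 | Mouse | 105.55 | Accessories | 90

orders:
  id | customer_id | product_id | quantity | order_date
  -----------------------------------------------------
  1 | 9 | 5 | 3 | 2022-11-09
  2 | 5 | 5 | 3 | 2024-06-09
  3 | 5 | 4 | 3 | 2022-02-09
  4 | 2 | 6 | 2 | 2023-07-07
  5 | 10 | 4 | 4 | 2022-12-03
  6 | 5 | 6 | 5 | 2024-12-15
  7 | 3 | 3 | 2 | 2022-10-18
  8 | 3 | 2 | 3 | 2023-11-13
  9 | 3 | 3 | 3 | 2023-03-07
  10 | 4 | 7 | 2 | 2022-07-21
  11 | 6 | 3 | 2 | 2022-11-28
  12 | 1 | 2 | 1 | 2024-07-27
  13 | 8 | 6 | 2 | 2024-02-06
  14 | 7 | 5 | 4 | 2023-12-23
SELECT p.name FROM products p LEFT JOIN orders c ON c.product_id = p.id WHERE c.id IS NULL

Execution result:
Camera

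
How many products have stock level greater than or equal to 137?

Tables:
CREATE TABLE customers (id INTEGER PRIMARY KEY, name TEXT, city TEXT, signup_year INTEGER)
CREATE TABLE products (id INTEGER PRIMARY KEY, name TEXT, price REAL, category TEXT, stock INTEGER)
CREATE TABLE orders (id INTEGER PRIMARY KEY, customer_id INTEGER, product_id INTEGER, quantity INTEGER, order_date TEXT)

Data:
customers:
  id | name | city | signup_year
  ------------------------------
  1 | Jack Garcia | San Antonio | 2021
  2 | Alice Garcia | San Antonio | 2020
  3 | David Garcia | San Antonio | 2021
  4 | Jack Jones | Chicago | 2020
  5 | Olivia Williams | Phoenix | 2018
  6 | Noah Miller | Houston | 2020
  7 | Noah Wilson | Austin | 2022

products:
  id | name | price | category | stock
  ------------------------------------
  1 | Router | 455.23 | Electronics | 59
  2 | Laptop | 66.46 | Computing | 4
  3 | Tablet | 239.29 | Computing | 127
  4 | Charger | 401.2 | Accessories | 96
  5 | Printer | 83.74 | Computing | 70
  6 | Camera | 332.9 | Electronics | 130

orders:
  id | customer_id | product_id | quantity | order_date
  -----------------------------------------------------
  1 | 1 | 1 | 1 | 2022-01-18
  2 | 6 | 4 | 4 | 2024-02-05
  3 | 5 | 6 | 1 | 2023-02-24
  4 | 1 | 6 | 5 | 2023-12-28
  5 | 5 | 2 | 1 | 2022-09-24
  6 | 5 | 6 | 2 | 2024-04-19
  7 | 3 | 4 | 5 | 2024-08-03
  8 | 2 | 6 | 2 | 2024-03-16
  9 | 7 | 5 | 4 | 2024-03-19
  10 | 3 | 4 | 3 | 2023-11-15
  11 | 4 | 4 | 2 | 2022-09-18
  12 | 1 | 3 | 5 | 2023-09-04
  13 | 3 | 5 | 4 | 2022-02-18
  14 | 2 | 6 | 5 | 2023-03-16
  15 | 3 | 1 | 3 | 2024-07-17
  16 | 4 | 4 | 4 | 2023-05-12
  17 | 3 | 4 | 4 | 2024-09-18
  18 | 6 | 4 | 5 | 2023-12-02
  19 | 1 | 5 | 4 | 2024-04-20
SELECT COUNT(*) FROM products WHERE stock >= 137

Execution result:
0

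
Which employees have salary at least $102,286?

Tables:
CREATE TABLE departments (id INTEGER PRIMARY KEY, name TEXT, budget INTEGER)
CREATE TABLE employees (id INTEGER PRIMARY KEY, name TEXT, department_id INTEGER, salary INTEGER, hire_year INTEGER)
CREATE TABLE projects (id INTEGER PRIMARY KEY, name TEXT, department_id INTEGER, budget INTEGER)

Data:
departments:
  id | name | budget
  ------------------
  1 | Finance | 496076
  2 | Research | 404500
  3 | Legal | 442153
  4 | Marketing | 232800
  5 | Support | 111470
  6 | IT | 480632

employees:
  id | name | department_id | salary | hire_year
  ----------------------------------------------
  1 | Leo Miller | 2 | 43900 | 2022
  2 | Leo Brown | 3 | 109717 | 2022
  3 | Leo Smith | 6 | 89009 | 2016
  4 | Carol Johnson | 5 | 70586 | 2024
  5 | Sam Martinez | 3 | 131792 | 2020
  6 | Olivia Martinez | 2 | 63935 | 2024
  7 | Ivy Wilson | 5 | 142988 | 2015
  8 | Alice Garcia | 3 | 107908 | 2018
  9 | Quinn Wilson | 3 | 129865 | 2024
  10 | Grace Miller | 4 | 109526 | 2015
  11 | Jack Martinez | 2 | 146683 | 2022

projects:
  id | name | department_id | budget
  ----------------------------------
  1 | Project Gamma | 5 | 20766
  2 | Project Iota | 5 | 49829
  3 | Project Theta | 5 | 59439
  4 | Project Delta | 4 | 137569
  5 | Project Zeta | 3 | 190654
SELECT name, salary FROM employees WHERE salary >= 102286

Execution result:
name | salary
Leo Brown | 109717
Sam Martinez | 131792
Ivy Wilson | 142988
Alice Garcia | 107908
Quinn Wilson | 129865
Grace Miller | 109526
Jack Martinez | 146683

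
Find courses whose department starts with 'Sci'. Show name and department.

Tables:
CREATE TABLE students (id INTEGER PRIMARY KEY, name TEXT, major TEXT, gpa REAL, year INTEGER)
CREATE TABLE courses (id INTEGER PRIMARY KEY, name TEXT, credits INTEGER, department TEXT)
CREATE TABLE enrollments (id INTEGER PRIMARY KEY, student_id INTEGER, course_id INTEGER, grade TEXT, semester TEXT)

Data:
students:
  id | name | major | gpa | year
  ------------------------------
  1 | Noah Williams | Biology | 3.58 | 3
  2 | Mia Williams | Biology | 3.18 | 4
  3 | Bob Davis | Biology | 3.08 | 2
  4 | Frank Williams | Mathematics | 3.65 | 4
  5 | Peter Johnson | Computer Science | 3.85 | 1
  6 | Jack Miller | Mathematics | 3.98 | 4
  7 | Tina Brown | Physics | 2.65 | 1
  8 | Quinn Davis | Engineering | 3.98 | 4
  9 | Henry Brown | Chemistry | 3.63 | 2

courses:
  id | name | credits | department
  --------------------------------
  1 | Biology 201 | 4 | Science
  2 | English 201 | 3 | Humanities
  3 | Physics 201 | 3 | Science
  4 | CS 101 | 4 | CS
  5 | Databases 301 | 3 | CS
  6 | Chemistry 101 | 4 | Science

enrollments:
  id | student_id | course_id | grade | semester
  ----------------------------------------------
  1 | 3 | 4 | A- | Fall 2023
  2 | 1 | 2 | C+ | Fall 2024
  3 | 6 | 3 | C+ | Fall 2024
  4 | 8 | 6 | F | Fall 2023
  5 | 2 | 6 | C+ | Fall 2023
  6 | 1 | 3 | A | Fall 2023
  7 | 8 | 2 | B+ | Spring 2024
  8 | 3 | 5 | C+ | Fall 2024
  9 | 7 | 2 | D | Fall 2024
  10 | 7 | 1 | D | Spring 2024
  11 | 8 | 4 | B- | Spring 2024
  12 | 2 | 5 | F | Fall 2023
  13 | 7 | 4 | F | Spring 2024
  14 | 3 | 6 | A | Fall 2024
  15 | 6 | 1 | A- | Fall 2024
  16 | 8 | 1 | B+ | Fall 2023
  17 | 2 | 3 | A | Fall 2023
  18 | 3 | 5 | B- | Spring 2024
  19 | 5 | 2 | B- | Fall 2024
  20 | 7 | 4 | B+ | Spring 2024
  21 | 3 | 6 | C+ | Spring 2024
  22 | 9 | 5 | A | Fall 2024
SELECT name, department FROM courses WHERE department LIKE 'Sci%'

Execution result:
name | department
Biology 201 | Science
Physics 201 | Science
Chemistry 101 | Science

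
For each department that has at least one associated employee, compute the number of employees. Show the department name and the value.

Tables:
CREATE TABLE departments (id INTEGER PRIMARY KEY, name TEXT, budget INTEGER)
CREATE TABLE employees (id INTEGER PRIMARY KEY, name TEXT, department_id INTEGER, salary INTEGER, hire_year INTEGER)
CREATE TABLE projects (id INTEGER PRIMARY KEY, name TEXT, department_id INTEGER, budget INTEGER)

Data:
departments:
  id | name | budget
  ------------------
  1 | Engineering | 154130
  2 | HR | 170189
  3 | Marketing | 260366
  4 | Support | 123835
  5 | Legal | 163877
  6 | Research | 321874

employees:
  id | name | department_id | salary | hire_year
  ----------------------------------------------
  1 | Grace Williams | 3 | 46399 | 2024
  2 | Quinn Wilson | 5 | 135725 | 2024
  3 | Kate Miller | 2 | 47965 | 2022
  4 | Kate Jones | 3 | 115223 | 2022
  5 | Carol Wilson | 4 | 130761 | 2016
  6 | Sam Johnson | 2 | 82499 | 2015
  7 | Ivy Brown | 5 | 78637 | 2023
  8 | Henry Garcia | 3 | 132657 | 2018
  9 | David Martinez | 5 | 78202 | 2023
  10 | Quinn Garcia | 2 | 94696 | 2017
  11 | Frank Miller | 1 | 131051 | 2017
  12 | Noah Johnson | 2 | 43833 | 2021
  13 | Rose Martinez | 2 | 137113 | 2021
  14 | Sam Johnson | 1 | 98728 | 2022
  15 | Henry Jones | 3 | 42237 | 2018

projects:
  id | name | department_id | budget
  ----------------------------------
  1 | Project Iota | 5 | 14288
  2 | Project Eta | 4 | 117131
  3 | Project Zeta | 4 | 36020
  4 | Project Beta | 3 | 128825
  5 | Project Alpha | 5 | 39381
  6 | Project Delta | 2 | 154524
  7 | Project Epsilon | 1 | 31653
SELECT p.name, COUNT(*) AS n FROM employees c JOIN departments p ON c.department_id = p.id GROUP BY p.id, p.name

Execution result:
name | n
Engineering | 2
HR | 5
Marketing | 4
Support | 1
Legal | 3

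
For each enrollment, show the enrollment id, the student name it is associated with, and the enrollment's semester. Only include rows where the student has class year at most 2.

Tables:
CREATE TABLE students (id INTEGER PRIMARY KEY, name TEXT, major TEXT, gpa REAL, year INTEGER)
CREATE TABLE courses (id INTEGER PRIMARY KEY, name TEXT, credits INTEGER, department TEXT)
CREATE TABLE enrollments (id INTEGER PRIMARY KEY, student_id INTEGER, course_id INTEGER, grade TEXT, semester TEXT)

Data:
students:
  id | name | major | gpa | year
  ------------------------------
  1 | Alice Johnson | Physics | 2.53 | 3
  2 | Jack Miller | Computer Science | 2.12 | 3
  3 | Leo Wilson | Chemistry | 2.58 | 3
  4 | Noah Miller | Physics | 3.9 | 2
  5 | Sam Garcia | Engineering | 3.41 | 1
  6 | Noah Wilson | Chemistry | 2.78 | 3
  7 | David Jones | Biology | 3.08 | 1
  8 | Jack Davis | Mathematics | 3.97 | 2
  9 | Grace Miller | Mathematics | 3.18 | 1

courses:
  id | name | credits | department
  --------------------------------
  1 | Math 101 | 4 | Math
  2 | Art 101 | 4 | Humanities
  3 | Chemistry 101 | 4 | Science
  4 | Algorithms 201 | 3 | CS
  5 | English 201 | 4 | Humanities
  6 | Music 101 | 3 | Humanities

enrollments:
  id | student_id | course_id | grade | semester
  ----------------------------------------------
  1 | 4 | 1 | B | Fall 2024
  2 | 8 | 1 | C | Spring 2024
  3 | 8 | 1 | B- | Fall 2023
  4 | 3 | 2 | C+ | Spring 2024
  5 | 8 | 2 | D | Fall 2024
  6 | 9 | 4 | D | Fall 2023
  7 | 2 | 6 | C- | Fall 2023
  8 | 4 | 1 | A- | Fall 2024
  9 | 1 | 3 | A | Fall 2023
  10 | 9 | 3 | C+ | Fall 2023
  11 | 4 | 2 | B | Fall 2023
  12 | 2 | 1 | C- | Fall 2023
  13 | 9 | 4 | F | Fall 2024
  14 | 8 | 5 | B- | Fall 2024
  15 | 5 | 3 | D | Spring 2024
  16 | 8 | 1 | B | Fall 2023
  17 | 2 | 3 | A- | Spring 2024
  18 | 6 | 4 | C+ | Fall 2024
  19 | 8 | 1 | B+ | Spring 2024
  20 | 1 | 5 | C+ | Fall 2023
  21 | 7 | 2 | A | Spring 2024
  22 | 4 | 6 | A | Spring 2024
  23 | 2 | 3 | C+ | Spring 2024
SELECT c.id, p.name AS student, c.semester FROM enrollments c JOIN students p ON c.student_id = p.id WHERE p.year <= 2

Execution result:
id | student | semester
1 | Noah Miller | Fall 2024
2 | Jack Davis | Spring 2024
3 | Jack Davis | Fall 2023
5 | Jack Davis | Fall 2024
6 | Grace Miller | Fall 2023
8 | Noah Miller | Fall 2024
10 | Grace Miller | Fall 2023
11 | Noah Miller | Fall 2023
13 | Grace Miller | Fall 2024
14 | Jack Davis | Fall 2024
15 | Sam Garcia | Spring 2024
16 | Jack Davis | Fall 2023
19 | Jack Davis | Spring 2024
21 | David Jones | Spring 2024
22 | Noah Miller | Spring 2024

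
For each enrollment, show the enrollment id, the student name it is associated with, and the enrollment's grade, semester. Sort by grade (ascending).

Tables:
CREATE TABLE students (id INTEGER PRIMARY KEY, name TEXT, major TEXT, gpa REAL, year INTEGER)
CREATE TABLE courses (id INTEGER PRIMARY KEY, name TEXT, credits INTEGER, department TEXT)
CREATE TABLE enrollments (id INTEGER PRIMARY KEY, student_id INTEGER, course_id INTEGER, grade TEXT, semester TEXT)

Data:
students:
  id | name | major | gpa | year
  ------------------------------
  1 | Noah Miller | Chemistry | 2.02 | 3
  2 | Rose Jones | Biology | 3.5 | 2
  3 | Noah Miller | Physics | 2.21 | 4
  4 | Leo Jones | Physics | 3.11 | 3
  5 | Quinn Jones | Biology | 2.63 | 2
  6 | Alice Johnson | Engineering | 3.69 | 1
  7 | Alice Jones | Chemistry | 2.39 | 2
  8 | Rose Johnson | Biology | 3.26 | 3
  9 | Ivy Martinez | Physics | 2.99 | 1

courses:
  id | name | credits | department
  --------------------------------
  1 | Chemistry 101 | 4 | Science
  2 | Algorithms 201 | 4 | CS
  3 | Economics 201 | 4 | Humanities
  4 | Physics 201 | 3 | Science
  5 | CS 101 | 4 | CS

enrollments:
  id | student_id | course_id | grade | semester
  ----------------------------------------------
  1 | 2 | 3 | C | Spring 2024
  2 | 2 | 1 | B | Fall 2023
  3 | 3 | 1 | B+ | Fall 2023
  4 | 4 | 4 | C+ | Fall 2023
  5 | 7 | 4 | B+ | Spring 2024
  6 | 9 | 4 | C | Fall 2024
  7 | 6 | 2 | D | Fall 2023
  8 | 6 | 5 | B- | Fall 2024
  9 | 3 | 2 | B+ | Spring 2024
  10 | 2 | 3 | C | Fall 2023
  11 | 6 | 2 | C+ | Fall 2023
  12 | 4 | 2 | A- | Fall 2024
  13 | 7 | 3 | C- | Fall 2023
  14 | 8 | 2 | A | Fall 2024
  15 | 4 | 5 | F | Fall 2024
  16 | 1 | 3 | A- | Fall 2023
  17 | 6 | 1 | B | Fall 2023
SELECT c.id, p.name AS student, c.grade, c.semester FROM enrollments c JOIN students p ON c.student_id = p.id ORDER BY c.grade ASC

Execution result:
id | student | grade | semester
14 | Rose Johnson | A | Fall 2024
12 | Leo Jones | A- | Fall 2024
16 | Noah Miller | A- | Fall 2023
2 | Rose Jones | B | Fall 2023
17 | Alice Johnson | B | Fall 2023
3 | Noah Miller | B+ | Fall 2023
5 | Alice Jones | B+ | Spring 2024
9 | Noah Miller | B+ | Spring 2024
8 | Alice Johnson | B- | Fall 2024
1 | Rose Jones | C | Spring 2024
6 | Ivy Martinez | C | Fall 2024
10 | Rose Jones | C | Fall 2023
4 | Leo Jones | C+ | Fall 2023
11 | Alice Johnson | C+ | Fall 2023
13 | Alice Jones | C- | Fall 2023
7 | Alice Johnson | D | Fall 2023
15 | Leo Jones | F | Fall 2024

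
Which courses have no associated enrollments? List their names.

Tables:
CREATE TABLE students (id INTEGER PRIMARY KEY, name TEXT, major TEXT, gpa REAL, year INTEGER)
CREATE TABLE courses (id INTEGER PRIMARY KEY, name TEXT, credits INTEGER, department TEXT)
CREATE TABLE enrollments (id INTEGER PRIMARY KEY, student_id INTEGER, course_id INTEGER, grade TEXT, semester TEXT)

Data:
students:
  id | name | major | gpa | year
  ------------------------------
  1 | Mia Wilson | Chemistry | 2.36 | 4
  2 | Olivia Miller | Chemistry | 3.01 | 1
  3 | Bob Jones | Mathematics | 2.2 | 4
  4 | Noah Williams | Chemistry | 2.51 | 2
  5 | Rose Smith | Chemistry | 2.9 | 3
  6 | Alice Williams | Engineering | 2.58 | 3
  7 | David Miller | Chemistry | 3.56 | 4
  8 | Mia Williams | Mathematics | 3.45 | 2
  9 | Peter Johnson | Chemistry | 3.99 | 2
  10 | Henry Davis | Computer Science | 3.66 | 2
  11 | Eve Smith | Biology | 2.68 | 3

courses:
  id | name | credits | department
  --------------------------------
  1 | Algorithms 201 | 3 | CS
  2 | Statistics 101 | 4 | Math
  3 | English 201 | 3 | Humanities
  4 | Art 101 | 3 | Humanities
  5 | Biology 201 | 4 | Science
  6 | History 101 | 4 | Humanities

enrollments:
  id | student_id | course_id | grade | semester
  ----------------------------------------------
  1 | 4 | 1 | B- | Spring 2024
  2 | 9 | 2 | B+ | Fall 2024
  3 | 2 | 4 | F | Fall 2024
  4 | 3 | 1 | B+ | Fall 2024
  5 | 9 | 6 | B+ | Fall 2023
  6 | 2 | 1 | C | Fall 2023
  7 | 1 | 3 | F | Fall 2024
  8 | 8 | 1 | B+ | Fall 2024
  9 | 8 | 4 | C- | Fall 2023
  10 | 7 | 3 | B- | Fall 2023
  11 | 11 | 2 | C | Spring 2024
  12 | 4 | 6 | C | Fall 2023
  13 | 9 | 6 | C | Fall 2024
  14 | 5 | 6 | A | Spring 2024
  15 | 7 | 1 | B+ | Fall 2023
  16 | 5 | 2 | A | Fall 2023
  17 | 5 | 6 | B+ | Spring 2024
SELECT p.name FROM courses p LEFT JOIN enrollments c ON c.course_id = p.id WHERE c.id IS NULL

Execution result:
Biology 201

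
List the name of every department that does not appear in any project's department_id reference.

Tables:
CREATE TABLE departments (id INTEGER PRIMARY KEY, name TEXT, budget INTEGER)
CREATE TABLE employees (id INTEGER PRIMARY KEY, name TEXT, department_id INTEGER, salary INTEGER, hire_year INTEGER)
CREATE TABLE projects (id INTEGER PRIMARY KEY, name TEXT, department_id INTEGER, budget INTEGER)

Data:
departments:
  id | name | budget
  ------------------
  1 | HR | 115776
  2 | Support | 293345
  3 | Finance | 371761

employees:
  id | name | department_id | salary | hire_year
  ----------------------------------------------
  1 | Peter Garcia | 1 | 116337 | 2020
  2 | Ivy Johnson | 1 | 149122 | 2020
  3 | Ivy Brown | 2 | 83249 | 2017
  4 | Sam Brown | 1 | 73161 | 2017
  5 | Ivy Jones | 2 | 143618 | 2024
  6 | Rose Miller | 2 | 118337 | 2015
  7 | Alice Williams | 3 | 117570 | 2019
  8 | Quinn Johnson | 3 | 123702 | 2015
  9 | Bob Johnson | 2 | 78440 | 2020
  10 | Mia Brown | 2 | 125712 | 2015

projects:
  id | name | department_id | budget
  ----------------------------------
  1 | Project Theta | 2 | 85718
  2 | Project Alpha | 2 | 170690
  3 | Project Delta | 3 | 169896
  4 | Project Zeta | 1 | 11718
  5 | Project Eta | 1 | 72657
SELECT p.name FROM departments p LEFT JOIN projects c ON c.department_id = p.id WHERE c.id IS NULL

Execution result:
(no rows)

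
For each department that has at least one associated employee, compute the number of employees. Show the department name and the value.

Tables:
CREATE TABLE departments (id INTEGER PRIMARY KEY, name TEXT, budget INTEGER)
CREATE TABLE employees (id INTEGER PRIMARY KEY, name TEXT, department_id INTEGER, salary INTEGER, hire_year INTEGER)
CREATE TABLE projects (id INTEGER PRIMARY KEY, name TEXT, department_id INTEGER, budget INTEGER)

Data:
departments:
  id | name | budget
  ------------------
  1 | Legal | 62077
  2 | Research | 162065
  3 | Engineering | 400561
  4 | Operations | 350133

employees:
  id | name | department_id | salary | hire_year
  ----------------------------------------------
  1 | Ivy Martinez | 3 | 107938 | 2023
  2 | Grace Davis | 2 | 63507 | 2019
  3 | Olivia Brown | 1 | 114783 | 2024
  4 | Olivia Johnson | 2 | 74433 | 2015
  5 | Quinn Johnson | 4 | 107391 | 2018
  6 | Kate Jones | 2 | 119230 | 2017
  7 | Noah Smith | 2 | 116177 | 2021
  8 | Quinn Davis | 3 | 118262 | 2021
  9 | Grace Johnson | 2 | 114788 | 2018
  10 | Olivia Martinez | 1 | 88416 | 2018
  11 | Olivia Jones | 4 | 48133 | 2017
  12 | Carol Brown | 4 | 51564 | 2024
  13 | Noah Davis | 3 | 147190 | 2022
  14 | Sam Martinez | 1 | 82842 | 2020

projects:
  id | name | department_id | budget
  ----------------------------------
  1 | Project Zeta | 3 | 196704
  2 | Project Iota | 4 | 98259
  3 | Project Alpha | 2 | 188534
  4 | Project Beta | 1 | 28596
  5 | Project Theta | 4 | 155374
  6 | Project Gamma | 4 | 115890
SELECT p.name, COUNT(*) AS n FROM employees c JOIN departments p ON c.department_id = p.id GROUP BY p.id, p.name

Execution result:
name | n
Legal | 3
Research | 5
Engineering | 3
Operations | 3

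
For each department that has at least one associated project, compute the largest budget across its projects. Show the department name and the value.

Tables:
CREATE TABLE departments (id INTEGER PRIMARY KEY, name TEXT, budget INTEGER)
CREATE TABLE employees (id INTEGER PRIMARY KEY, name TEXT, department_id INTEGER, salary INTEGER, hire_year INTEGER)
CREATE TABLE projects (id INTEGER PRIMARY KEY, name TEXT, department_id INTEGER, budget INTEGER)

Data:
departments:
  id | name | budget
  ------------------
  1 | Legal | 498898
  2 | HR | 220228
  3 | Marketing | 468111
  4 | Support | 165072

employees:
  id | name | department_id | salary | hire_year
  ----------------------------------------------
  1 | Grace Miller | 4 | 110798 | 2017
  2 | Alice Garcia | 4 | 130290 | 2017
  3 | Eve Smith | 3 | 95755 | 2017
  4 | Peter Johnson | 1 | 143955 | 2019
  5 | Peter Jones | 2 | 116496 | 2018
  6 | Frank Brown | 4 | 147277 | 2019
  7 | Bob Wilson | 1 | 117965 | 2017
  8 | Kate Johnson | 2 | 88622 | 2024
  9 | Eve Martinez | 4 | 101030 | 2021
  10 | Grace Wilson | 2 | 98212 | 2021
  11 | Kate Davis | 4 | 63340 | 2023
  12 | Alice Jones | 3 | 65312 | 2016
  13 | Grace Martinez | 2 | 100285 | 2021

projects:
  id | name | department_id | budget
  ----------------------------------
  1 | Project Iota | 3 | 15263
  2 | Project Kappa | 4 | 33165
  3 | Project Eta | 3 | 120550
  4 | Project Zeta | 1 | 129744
SELECT p.name, MAX(c.budget) AS max_budget FROM projects c JOIN departments p ON c.department_id = p.id GROUP BY p.id, p.name

Execution result:
name | max_budget
Legal | 129744
Marketing | 120550
Support | 33165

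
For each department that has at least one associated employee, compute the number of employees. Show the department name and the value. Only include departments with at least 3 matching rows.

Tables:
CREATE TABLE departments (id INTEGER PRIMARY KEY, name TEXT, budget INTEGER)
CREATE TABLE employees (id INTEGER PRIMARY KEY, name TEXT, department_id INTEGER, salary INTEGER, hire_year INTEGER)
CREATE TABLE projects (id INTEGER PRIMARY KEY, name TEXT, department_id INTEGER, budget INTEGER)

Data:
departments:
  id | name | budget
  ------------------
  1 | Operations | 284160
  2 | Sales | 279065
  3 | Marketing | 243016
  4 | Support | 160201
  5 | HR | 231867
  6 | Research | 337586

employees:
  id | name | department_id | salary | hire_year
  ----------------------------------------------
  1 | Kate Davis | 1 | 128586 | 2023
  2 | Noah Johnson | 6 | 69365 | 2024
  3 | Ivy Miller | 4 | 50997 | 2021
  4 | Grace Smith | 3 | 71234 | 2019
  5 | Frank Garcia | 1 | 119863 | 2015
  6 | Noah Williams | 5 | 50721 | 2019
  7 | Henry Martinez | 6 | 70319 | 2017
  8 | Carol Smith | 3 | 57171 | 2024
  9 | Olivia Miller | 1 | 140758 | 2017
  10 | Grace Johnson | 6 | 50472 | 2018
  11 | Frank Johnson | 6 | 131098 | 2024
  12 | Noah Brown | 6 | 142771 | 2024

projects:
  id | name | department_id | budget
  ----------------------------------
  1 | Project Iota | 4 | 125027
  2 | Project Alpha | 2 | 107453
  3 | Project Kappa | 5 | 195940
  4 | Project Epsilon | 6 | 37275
SELECT p.name, COUNT(*) AS n FROM employees c JOIN departments p ON c.department_id = p.id GROUP BY p.id, p.name HAVING COUNT(*) >= 3

Execution result:
name | n
Operations | 3
Research | 5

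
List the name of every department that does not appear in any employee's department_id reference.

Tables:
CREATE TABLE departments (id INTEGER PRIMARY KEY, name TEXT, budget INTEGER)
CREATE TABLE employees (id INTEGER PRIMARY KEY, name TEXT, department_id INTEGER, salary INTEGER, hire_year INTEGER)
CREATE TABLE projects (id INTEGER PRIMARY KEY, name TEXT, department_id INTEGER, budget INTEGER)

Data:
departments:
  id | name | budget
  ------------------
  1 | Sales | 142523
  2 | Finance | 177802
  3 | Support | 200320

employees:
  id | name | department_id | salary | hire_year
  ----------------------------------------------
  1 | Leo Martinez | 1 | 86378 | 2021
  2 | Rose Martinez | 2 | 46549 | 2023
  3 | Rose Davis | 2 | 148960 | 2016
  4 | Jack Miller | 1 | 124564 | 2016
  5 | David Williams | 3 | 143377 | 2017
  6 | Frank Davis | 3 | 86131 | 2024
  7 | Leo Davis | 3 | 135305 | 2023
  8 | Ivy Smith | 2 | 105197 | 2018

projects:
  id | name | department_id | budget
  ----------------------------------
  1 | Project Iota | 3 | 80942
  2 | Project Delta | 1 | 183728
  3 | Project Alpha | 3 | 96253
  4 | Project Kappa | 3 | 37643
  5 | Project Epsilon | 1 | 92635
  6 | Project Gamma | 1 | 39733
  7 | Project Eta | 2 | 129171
SELECT p.name FROM departments p LEFT JOIN employees c ON c.department_id = p.id WHERE c.id IS NULL

Execution result:
(no rows)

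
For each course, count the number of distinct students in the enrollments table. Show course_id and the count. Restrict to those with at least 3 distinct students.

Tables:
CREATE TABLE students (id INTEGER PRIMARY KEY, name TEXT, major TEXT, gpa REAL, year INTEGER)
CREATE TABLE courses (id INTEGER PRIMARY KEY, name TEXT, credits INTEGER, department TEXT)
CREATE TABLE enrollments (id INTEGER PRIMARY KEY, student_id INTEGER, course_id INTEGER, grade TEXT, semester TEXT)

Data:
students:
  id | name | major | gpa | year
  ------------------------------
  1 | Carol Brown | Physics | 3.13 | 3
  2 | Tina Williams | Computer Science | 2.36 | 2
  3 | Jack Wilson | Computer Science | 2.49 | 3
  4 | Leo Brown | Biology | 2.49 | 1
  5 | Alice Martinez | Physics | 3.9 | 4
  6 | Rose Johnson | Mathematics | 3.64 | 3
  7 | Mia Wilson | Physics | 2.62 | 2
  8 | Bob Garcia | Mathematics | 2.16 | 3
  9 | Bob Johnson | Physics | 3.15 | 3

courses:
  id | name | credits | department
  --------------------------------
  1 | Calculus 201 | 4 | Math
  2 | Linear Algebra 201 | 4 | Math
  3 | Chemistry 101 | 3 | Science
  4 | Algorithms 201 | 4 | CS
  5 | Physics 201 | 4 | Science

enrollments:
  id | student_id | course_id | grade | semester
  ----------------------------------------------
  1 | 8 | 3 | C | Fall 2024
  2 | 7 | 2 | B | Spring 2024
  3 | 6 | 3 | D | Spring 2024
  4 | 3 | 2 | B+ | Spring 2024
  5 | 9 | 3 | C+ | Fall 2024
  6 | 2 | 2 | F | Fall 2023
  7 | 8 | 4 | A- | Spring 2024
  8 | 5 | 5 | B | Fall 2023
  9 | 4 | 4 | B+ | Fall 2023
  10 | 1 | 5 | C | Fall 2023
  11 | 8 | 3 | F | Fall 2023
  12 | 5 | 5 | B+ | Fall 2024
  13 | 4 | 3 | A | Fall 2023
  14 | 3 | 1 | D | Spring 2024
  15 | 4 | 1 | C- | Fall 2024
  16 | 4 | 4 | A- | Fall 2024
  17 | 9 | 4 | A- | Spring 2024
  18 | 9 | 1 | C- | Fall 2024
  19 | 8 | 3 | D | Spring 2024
SELECT course_id, COUNT(DISTINCT student_id) AS distinct_student_count FROM enrollments GROUP BY course_id HAVING COUNT(DISTINCT student_id) >= 3

Execution result:
course_id | distinct_student_count
1 | 3
2 | 3
3 | 4
4 | 3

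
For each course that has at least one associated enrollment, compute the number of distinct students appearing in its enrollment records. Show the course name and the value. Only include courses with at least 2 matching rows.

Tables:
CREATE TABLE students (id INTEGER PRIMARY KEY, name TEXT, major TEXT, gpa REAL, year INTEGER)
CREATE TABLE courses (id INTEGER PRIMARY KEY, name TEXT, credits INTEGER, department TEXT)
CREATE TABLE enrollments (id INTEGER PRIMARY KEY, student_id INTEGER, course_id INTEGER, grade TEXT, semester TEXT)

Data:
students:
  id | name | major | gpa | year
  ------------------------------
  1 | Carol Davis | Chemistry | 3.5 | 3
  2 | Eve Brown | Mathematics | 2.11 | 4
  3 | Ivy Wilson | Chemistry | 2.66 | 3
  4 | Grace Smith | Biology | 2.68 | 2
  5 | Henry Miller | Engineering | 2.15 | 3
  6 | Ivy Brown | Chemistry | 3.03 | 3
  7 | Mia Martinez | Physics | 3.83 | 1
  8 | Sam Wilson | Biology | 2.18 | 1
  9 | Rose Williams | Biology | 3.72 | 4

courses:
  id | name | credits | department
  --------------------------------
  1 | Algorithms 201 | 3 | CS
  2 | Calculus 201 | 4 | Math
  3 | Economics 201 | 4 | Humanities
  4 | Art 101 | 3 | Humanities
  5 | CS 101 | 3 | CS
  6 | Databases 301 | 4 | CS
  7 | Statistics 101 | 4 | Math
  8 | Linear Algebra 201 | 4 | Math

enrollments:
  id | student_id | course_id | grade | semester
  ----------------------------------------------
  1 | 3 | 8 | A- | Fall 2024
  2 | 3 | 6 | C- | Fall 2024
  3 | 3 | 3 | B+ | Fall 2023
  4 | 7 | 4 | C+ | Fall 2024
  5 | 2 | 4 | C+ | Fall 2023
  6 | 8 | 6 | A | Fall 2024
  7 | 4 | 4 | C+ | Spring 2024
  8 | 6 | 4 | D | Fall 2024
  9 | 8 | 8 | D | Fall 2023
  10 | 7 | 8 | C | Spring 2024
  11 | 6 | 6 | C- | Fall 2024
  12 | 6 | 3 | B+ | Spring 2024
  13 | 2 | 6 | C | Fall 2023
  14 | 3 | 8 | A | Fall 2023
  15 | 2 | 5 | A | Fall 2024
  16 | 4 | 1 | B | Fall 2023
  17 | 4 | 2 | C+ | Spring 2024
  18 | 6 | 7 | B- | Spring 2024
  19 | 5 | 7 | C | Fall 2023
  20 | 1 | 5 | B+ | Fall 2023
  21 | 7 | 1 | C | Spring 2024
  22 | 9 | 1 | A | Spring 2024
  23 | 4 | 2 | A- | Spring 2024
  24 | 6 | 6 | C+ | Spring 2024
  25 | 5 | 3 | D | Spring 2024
SELECT p.name, COUNT(DISTINCT c.student_id) AS distinct_student_count FROM enrollments c JOIN courses p ON c.course_id = p.id GROUP BY p.id, p.name HAVING COUNT(*) >= 2

Execution result:
name | distinct_student_count
Algorithms 201 | 3
Calculus 201 | 1
Economics 201 | 3
Art 101 | 4
CS 101 | 2
Databases 301 | 4
Statistics 101 | 2
Linear Algebra 201 | 3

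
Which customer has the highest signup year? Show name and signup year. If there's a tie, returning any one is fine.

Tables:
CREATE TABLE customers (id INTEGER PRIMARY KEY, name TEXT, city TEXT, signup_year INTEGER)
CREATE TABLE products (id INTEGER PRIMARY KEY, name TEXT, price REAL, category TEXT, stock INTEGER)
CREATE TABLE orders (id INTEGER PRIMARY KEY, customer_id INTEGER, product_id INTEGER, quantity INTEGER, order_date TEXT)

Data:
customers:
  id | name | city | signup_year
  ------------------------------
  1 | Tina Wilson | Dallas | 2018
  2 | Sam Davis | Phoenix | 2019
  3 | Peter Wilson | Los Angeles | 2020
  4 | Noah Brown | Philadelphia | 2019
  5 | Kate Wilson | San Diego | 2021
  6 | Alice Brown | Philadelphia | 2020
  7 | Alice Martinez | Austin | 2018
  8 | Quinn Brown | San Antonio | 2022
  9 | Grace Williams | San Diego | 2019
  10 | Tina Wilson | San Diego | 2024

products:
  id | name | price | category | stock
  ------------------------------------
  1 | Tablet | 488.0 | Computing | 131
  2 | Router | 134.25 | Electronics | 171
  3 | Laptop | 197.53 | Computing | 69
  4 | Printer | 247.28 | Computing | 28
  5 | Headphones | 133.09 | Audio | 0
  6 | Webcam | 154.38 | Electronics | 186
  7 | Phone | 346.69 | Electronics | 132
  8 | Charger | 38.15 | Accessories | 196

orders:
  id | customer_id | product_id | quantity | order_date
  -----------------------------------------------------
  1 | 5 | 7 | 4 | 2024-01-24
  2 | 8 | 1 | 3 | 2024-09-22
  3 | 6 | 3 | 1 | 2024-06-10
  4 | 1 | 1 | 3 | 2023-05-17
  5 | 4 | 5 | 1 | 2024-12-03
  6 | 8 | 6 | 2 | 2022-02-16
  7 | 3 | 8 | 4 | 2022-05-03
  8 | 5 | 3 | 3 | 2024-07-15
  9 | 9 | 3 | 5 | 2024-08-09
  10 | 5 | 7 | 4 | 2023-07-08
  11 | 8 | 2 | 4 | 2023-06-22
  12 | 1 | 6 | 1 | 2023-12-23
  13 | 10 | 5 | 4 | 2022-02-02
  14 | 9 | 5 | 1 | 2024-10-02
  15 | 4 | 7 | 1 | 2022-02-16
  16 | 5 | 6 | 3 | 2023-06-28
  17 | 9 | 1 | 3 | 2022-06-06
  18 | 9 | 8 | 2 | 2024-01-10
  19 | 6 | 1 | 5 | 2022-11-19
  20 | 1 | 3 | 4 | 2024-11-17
SELECT name, signup_year FROM customers ORDER BY signup_year DESC LIMIT 1

Execution result:
name | signup_year
Tina Wilson | 2024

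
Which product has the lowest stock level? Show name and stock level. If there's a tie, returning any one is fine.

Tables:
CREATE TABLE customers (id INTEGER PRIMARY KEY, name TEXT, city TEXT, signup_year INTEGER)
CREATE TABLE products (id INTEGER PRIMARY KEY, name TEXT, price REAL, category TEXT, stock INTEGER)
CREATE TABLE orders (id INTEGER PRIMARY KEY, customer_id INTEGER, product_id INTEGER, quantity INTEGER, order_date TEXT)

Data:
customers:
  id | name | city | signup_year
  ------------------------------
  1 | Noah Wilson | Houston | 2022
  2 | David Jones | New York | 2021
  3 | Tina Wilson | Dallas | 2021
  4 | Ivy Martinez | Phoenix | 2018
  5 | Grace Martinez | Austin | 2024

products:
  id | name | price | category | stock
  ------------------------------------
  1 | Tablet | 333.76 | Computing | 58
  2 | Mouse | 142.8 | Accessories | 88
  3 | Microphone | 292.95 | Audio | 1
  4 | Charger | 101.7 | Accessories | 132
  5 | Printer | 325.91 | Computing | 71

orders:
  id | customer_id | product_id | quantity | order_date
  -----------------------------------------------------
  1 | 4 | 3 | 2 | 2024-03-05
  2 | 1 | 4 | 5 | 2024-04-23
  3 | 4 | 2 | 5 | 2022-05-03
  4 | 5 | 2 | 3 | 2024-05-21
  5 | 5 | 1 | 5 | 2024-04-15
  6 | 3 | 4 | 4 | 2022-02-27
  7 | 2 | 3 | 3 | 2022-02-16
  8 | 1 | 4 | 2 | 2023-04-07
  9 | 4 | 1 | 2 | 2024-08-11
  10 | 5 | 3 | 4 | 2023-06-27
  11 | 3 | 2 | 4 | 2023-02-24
SELECT name, stock FROM products ORDER BY stock ASC LIMIT 1

Execution result:
name | stock
Microphone | 1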